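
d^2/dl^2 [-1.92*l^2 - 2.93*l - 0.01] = -3.84000000000000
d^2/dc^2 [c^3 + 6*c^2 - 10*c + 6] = 6*c + 12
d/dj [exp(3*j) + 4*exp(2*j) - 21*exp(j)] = (3*exp(2*j) + 8*exp(j) - 21)*exp(j)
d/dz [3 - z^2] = -2*z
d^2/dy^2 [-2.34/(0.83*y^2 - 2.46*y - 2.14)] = (-3.224052*y^2 + 9.555624*y + 2.34*(1.66*y - 2.46)*(3.32*y - 4.92) + 8.312616)/(-0.83*y^2 + 2.46*y + 2.14)^3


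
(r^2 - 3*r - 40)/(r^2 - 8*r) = (r + 5)/r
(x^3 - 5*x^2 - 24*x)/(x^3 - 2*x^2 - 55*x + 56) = x*(x + 3)/(x^2 + 6*x - 7)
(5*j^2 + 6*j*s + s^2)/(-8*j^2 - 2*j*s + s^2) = (5*j^2 + 6*j*s + s^2)/(-8*j^2 - 2*j*s + s^2)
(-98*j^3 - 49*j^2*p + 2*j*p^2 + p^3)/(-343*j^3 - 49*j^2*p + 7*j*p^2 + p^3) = (2*j + p)/(7*j + p)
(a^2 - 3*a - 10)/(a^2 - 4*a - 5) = (a + 2)/(a + 1)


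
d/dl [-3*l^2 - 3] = -6*l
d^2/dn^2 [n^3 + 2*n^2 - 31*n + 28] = 6*n + 4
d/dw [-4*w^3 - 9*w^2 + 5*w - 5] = -12*w^2 - 18*w + 5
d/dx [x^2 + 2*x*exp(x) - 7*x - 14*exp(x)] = 2*x*exp(x) + 2*x - 12*exp(x) - 7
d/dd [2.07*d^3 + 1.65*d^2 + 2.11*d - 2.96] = 6.21*d^2 + 3.3*d + 2.11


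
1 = 1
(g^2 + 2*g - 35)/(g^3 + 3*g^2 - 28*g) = (g - 5)/(g*(g - 4))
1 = 1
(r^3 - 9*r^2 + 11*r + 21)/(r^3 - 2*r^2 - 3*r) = (r - 7)/r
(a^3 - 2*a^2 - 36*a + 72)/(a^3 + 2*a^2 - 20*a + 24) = (a - 6)/(a - 2)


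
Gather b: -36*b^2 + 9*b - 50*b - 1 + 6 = -36*b^2 - 41*b + 5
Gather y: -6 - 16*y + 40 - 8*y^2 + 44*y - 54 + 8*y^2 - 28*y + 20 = 0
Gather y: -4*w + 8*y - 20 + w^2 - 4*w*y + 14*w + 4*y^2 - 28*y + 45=w^2 + 10*w + 4*y^2 + y*(-4*w - 20) + 25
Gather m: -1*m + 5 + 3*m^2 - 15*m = 3*m^2 - 16*m + 5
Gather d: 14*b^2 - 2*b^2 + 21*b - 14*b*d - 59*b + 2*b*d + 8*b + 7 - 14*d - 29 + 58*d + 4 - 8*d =12*b^2 - 30*b + d*(36 - 12*b) - 18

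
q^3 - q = q*(q - 1)*(q + 1)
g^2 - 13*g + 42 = (g - 7)*(g - 6)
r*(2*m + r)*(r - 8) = 2*m*r^2 - 16*m*r + r^3 - 8*r^2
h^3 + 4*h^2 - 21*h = h*(h - 3)*(h + 7)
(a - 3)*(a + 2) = a^2 - a - 6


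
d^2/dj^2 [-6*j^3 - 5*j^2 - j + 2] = -36*j - 10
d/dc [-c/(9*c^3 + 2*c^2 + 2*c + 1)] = (18*c^3 + 2*c^2 - 1)/(81*c^6 + 36*c^5 + 40*c^4 + 26*c^3 + 8*c^2 + 4*c + 1)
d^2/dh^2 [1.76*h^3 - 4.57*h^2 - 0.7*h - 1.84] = 10.56*h - 9.14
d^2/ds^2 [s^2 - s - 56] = 2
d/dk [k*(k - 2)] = 2*k - 2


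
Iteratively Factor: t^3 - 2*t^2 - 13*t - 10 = (t - 5)*(t^2 + 3*t + 2) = (t - 5)*(t + 2)*(t + 1)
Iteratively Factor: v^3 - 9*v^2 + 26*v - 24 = (v - 4)*(v^2 - 5*v + 6) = (v - 4)*(v - 2)*(v - 3)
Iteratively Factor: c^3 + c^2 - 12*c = (c + 4)*(c^2 - 3*c) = c*(c + 4)*(c - 3)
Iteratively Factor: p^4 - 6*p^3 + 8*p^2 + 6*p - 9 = (p - 1)*(p^3 - 5*p^2 + 3*p + 9) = (p - 3)*(p - 1)*(p^2 - 2*p - 3) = (p - 3)*(p - 1)*(p + 1)*(p - 3)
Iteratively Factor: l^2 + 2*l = (l)*(l + 2)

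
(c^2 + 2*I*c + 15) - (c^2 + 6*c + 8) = -6*c + 2*I*c + 7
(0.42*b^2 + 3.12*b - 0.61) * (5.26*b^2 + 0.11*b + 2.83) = 2.2092*b^4 + 16.4574*b^3 - 1.6768*b^2 + 8.7625*b - 1.7263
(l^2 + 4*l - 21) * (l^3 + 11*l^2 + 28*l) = l^5 + 15*l^4 + 51*l^3 - 119*l^2 - 588*l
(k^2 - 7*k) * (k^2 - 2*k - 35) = k^4 - 9*k^3 - 21*k^2 + 245*k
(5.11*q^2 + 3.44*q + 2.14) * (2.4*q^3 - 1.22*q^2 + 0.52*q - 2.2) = 12.264*q^5 + 2.0218*q^4 + 3.5964*q^3 - 12.064*q^2 - 6.4552*q - 4.708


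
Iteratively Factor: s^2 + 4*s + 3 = (s + 3)*(s + 1)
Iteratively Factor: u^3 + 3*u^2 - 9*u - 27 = (u - 3)*(u^2 + 6*u + 9) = (u - 3)*(u + 3)*(u + 3)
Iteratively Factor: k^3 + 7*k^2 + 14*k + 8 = (k + 4)*(k^2 + 3*k + 2) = (k + 1)*(k + 4)*(k + 2)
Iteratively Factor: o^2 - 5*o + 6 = (o - 2)*(o - 3)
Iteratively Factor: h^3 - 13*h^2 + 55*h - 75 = (h - 5)*(h^2 - 8*h + 15) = (h - 5)^2*(h - 3)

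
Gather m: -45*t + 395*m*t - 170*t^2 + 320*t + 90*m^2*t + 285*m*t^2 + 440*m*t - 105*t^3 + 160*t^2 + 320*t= 90*m^2*t + m*(285*t^2 + 835*t) - 105*t^3 - 10*t^2 + 595*t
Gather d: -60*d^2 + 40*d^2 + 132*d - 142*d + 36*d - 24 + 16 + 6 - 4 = -20*d^2 + 26*d - 6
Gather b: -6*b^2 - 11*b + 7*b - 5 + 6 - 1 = -6*b^2 - 4*b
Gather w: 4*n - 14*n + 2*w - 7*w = -10*n - 5*w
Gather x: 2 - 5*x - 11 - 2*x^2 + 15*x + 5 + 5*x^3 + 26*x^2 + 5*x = 5*x^3 + 24*x^2 + 15*x - 4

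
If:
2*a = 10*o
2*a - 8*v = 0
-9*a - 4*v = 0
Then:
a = 0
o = 0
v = 0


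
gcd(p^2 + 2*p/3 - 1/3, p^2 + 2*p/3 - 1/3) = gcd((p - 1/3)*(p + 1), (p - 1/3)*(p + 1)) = p^2 + 2*p/3 - 1/3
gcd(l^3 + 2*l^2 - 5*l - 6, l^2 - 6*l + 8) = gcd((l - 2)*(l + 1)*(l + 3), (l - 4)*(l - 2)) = l - 2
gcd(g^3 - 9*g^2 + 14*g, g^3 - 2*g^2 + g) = g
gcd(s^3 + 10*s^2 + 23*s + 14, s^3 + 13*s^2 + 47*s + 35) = s^2 + 8*s + 7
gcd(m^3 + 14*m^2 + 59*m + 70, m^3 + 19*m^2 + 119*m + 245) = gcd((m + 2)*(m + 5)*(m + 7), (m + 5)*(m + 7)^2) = m^2 + 12*m + 35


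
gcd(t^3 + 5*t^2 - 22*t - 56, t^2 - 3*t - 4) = t - 4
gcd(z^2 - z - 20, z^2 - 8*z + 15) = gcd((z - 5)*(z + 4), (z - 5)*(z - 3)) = z - 5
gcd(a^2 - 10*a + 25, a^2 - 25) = a - 5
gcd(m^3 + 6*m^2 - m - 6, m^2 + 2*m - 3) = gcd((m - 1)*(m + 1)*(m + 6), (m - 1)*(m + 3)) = m - 1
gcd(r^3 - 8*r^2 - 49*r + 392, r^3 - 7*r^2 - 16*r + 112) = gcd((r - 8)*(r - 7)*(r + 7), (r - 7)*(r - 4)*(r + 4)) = r - 7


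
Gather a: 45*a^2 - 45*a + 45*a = 45*a^2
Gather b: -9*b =-9*b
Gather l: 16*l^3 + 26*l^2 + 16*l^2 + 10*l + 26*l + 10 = 16*l^3 + 42*l^2 + 36*l + 10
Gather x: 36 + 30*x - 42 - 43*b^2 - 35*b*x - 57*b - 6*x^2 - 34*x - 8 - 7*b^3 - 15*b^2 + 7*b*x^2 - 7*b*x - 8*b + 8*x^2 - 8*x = -7*b^3 - 58*b^2 - 65*b + x^2*(7*b + 2) + x*(-42*b - 12) - 14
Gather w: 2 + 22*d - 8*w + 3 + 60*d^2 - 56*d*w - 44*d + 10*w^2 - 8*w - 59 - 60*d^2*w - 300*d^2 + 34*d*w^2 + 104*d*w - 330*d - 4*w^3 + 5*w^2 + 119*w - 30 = -240*d^2 - 352*d - 4*w^3 + w^2*(34*d + 15) + w*(-60*d^2 + 48*d + 103) - 84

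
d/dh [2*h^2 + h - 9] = 4*h + 1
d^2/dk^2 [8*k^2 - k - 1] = 16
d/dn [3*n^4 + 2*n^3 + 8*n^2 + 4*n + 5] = 12*n^3 + 6*n^2 + 16*n + 4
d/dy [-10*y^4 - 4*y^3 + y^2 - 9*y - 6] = -40*y^3 - 12*y^2 + 2*y - 9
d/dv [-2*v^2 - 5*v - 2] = -4*v - 5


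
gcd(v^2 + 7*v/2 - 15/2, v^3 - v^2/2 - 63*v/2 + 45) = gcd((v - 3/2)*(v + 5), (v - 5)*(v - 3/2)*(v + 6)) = v - 3/2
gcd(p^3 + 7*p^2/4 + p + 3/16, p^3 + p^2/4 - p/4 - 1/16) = p + 1/2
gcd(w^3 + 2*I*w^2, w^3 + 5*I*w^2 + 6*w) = w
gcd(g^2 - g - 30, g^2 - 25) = g + 5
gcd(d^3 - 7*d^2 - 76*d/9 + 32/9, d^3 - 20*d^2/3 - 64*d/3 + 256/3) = d - 8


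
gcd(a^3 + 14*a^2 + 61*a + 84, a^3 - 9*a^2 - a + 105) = a + 3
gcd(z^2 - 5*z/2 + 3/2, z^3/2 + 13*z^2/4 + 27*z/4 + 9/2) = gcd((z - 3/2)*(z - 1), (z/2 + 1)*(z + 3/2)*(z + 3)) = 1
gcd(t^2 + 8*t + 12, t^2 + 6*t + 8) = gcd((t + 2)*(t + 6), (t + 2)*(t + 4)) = t + 2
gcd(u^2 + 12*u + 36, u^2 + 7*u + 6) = u + 6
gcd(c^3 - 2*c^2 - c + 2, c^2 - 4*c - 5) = c + 1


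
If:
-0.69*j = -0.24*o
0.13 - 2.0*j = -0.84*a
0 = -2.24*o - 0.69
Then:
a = -0.41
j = -0.11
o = -0.31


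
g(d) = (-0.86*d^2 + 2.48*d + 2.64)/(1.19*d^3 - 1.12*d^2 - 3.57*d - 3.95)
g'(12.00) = 0.00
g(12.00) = -0.05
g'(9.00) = 0.00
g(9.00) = -0.06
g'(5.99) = -0.00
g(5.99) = -0.07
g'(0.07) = 0.03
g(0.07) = -0.67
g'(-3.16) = 0.12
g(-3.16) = 0.33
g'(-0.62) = -1.34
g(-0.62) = -0.31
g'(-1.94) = 0.19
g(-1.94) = 0.54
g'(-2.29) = 0.20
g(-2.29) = 0.47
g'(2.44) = -9.62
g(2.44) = -1.75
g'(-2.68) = 0.17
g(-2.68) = 0.40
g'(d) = (2.48 - 1.72*d)/(1.19*d^3 - 1.12*d^2 - 3.57*d - 3.95) + (-3.57*d^2 + 2.24*d + 3.57)*(-0.86*d^2 + 2.48*d + 2.64)/(1.19*d^3 - 1.12*d^2 - 3.57*d - 3.95)^2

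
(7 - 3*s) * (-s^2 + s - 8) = 3*s^3 - 10*s^2 + 31*s - 56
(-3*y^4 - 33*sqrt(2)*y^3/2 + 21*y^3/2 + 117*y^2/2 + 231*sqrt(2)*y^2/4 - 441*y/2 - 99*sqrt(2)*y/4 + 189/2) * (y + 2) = -3*y^5 - 33*sqrt(2)*y^4/2 + 9*y^4/2 + 99*sqrt(2)*y^3/4 + 159*y^3/2 - 207*y^2/2 + 363*sqrt(2)*y^2/4 - 693*y/2 - 99*sqrt(2)*y/2 + 189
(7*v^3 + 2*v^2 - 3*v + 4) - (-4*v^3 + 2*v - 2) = 11*v^3 + 2*v^2 - 5*v + 6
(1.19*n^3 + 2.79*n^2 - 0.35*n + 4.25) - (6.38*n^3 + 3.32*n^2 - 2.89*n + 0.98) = -5.19*n^3 - 0.53*n^2 + 2.54*n + 3.27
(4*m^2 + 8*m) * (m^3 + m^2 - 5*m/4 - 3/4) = 4*m^5 + 12*m^4 + 3*m^3 - 13*m^2 - 6*m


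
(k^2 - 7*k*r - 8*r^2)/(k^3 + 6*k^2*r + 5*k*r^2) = (k - 8*r)/(k*(k + 5*r))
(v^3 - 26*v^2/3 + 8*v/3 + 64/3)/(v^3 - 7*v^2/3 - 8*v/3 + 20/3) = (3*v^2 - 20*v - 32)/(3*v^2 - v - 10)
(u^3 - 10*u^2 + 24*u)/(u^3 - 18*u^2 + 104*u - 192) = u/(u - 8)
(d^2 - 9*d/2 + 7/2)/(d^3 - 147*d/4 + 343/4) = 2*(d - 1)/(2*d^2 + 7*d - 49)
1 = 1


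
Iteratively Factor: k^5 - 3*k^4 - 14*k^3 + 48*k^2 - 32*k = (k - 2)*(k^4 - k^3 - 16*k^2 + 16*k) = (k - 2)*(k + 4)*(k^3 - 5*k^2 + 4*k) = (k - 4)*(k - 2)*(k + 4)*(k^2 - k) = k*(k - 4)*(k - 2)*(k + 4)*(k - 1)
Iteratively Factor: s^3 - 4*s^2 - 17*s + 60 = (s - 3)*(s^2 - s - 20) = (s - 3)*(s + 4)*(s - 5)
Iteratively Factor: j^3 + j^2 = (j)*(j^2 + j) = j*(j + 1)*(j)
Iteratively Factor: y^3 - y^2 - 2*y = (y)*(y^2 - y - 2) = y*(y + 1)*(y - 2)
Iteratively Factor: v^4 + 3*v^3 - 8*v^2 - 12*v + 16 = (v - 2)*(v^3 + 5*v^2 + 2*v - 8) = (v - 2)*(v - 1)*(v^2 + 6*v + 8) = (v - 2)*(v - 1)*(v + 2)*(v + 4)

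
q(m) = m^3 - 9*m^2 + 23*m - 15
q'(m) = 3*m^2 - 18*m + 23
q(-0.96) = -46.26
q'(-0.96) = 43.04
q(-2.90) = -181.78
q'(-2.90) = 100.43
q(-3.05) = -197.25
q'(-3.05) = 105.81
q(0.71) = -2.85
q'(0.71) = 11.73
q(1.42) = 2.38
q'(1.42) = 3.49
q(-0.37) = -24.79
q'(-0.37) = 30.07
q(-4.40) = -375.62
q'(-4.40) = 160.28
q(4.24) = -3.05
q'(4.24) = 0.61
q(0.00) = -15.00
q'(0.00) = 23.00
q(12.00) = 693.00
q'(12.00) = 239.00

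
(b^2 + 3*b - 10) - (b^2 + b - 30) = 2*b + 20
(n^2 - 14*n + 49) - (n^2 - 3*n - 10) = 59 - 11*n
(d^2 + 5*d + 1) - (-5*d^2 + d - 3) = 6*d^2 + 4*d + 4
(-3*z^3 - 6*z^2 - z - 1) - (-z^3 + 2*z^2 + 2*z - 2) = -2*z^3 - 8*z^2 - 3*z + 1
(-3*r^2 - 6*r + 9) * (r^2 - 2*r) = -3*r^4 + 21*r^2 - 18*r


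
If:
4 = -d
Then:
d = -4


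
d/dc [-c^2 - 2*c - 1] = -2*c - 2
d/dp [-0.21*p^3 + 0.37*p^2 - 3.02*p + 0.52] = -0.63*p^2 + 0.74*p - 3.02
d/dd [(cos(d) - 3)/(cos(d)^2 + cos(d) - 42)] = (cos(d)^2 - 6*cos(d) + 39)*sin(d)/(cos(d)^2 + cos(d) - 42)^2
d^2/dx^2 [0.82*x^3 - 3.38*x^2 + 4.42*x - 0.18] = 4.92*x - 6.76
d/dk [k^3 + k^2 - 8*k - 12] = 3*k^2 + 2*k - 8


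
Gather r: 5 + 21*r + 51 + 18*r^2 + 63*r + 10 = 18*r^2 + 84*r + 66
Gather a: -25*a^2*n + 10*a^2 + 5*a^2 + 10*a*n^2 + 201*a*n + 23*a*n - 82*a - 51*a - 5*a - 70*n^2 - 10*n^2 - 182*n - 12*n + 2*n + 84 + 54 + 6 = a^2*(15 - 25*n) + a*(10*n^2 + 224*n - 138) - 80*n^2 - 192*n + 144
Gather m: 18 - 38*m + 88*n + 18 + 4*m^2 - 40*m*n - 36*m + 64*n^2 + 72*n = 4*m^2 + m*(-40*n - 74) + 64*n^2 + 160*n + 36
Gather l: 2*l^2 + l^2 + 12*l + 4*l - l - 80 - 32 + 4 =3*l^2 + 15*l - 108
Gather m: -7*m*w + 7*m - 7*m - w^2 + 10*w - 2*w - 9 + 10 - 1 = -7*m*w - w^2 + 8*w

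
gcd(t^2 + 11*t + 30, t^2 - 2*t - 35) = t + 5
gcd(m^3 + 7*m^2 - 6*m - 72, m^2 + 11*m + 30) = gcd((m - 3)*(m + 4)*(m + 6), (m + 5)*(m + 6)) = m + 6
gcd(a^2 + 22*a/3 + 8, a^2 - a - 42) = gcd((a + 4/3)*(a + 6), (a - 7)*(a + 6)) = a + 6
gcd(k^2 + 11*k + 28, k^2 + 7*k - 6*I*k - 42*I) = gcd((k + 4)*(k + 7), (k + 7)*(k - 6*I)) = k + 7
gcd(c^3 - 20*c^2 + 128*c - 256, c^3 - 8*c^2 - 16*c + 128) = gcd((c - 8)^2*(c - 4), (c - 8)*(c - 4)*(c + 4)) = c^2 - 12*c + 32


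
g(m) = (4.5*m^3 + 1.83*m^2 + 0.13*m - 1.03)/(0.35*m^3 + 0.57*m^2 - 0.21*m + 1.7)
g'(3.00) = 1.37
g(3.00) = 8.78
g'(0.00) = 0.00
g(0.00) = -0.61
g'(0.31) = 1.56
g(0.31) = -0.40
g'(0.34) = 1.78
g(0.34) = -0.35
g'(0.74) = 4.55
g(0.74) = 0.95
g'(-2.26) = 161.61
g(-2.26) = -42.00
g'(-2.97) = 117.31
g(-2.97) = 56.76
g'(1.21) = 5.24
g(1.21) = 3.37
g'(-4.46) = 4.71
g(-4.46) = 21.34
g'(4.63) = 0.54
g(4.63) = 10.18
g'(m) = (-1.05*m^2 - 1.14*m + 0.21)*(4.5*m^3 + 1.83*m^2 + 0.13*m - 1.03)/(0.35*m^3 + 0.57*m^2 - 0.21*m + 1.7)^2 + (13.5*m^2 + 3.66*m + 0.13)/(0.35*m^3 + 0.57*m^2 - 0.21*m + 1.7)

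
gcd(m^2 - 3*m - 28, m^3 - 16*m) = m + 4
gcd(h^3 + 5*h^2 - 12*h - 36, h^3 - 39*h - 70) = h + 2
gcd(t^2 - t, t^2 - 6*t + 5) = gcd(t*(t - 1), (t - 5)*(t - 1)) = t - 1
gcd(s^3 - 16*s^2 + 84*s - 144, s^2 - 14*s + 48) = s - 6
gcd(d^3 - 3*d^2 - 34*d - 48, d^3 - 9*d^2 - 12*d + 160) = d - 8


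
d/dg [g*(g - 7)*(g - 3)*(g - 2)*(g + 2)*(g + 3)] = 6*g^5 - 35*g^4 - 52*g^3 + 273*g^2 + 72*g - 252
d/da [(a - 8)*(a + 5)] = 2*a - 3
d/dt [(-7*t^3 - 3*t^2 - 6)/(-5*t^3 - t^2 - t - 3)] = 2*(-4*t^4 + 7*t^3 - 12*t^2 + 3*t - 3)/(25*t^6 + 10*t^5 + 11*t^4 + 32*t^3 + 7*t^2 + 6*t + 9)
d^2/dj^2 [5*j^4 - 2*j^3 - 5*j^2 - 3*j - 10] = 60*j^2 - 12*j - 10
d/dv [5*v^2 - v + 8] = 10*v - 1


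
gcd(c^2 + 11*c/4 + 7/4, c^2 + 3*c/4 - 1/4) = c + 1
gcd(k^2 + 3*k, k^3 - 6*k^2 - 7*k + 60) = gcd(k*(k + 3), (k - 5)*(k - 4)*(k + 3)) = k + 3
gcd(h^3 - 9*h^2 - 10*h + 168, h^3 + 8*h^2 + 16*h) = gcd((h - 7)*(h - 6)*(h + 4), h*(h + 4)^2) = h + 4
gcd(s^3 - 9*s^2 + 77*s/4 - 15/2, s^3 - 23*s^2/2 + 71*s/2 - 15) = s^2 - 13*s/2 + 3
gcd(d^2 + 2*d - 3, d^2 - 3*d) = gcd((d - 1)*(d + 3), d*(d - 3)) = 1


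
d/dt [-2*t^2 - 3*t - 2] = -4*t - 3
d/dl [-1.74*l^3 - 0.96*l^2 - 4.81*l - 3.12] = -5.22*l^2 - 1.92*l - 4.81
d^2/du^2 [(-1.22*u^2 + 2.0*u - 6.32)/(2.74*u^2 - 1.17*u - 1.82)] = (-1.4210854715202e-14*u^4 + 22.208248*u^3 - 321.191568*u^2 + 181.405536*u - 96.935904)/(20.570824*u^6 - 26.351676*u^5 - 29.739138*u^4 + 33.405723*u^3 + 19.753734*u^2 - 11.626524*u - 6.028568)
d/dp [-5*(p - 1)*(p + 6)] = -10*p - 25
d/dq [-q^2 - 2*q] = -2*q - 2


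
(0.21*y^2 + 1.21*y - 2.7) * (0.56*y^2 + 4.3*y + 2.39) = 0.1176*y^4 + 1.5806*y^3 + 4.1929*y^2 - 8.7181*y - 6.453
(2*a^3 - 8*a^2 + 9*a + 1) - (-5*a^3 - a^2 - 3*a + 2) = 7*a^3 - 7*a^2 + 12*a - 1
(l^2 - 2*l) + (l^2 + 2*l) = 2*l^2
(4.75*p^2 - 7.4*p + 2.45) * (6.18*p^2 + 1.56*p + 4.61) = 29.355*p^4 - 38.322*p^3 + 25.4945*p^2 - 30.292*p + 11.2945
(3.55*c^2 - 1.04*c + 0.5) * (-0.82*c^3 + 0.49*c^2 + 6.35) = -2.911*c^5 + 2.5923*c^4 - 0.9196*c^3 + 22.7875*c^2 - 6.604*c + 3.175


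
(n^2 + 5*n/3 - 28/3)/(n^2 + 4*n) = (n - 7/3)/n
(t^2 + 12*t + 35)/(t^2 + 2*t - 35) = (t + 5)/(t - 5)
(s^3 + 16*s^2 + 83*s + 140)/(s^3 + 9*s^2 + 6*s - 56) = (s + 5)/(s - 2)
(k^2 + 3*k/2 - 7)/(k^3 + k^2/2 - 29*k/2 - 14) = (k - 2)/(k^2 - 3*k - 4)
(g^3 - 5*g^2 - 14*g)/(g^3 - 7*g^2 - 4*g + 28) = g/(g - 2)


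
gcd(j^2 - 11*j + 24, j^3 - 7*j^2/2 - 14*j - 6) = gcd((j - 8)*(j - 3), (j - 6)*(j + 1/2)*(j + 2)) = 1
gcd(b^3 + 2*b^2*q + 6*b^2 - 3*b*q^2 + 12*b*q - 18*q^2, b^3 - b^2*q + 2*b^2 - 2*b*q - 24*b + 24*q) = -b^2 + b*q - 6*b + 6*q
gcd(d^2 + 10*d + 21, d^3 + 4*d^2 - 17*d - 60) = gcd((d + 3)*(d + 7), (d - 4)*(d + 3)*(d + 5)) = d + 3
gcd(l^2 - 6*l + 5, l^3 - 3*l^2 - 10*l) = l - 5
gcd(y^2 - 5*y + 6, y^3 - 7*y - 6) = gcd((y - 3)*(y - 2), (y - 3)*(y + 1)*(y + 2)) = y - 3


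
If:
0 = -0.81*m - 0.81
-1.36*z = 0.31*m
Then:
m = -1.00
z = 0.23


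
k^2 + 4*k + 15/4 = (k + 3/2)*(k + 5/2)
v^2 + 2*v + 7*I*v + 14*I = (v + 2)*(v + 7*I)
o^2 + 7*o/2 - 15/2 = (o - 3/2)*(o + 5)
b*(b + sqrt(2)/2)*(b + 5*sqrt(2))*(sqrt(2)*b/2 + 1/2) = sqrt(2)*b^4/2 + 6*b^3 + 21*sqrt(2)*b^2/4 + 5*b/2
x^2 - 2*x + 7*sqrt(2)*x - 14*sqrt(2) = (x - 2)*(x + 7*sqrt(2))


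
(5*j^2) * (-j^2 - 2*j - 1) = -5*j^4 - 10*j^3 - 5*j^2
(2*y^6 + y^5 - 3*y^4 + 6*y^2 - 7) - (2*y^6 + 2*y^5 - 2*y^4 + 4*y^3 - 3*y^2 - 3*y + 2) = -y^5 - y^4 - 4*y^3 + 9*y^2 + 3*y - 9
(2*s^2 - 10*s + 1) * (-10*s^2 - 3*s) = -20*s^4 + 94*s^3 + 20*s^2 - 3*s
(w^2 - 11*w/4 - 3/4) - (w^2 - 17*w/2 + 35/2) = 23*w/4 - 73/4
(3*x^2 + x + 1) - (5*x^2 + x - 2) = 3 - 2*x^2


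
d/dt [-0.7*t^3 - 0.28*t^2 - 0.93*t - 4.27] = -2.1*t^2 - 0.56*t - 0.93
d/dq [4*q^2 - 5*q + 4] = 8*q - 5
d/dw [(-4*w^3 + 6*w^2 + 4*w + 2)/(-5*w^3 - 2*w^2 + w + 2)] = 2*(19*w^4 + 16*w^3 + 10*w^2 + 16*w + 3)/(25*w^6 + 20*w^5 - 6*w^4 - 24*w^3 - 7*w^2 + 4*w + 4)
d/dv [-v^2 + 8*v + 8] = 8 - 2*v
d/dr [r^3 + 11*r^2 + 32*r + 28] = 3*r^2 + 22*r + 32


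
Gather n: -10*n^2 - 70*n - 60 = -10*n^2 - 70*n - 60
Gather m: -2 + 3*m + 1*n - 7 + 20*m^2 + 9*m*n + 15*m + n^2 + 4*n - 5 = 20*m^2 + m*(9*n + 18) + n^2 + 5*n - 14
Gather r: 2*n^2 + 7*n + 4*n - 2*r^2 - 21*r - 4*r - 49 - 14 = 2*n^2 + 11*n - 2*r^2 - 25*r - 63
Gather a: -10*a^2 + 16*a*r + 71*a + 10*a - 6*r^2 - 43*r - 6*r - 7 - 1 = -10*a^2 + a*(16*r + 81) - 6*r^2 - 49*r - 8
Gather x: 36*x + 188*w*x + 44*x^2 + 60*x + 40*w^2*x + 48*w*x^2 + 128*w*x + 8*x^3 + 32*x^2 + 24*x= 8*x^3 + x^2*(48*w + 76) + x*(40*w^2 + 316*w + 120)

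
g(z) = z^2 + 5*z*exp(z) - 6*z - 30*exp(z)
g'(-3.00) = -13.99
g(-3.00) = 24.76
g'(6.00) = 2023.14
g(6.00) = 0.00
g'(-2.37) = -14.18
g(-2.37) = 15.92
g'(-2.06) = -14.62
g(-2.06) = 11.47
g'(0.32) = -37.58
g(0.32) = -40.93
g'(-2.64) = -14.01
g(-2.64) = 19.73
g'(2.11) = -120.97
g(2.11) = -168.64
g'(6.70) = 6912.85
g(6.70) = 2848.11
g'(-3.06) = -14.01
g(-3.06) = 25.60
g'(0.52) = -42.64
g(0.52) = -48.94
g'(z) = 5*z*exp(z) + 2*z - 25*exp(z) - 6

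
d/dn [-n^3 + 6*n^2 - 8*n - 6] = -3*n^2 + 12*n - 8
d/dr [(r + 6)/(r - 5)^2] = (-r - 17)/(r - 5)^3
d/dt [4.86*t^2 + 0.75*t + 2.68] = 9.72*t + 0.75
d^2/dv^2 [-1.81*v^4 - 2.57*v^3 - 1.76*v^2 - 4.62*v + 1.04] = -21.72*v^2 - 15.42*v - 3.52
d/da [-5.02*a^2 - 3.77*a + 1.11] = -10.04*a - 3.77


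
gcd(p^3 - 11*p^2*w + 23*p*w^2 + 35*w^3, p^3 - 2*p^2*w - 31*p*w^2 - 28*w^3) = p^2 - 6*p*w - 7*w^2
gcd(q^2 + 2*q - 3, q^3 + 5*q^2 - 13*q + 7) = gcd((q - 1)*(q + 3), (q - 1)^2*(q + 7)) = q - 1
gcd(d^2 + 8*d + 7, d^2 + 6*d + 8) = 1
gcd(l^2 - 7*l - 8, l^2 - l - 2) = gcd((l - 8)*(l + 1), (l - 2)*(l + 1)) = l + 1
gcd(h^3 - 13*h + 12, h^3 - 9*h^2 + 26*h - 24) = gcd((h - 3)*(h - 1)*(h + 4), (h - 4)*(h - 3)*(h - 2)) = h - 3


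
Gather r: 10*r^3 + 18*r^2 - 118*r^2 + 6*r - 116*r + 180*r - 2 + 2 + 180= 10*r^3 - 100*r^2 + 70*r + 180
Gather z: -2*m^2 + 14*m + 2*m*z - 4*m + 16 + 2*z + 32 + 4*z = -2*m^2 + 10*m + z*(2*m + 6) + 48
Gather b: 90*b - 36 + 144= 90*b + 108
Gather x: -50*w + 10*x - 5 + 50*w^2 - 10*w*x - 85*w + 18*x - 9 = 50*w^2 - 135*w + x*(28 - 10*w) - 14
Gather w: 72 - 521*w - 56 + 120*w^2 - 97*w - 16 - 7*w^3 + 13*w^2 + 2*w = -7*w^3 + 133*w^2 - 616*w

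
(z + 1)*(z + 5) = z^2 + 6*z + 5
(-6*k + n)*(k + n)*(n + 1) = -6*k^2*n - 6*k^2 - 5*k*n^2 - 5*k*n + n^3 + n^2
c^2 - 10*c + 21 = (c - 7)*(c - 3)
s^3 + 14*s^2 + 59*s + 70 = (s + 2)*(s + 5)*(s + 7)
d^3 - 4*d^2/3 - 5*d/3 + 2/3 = (d - 2)*(d - 1/3)*(d + 1)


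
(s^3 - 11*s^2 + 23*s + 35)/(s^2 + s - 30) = (s^2 - 6*s - 7)/(s + 6)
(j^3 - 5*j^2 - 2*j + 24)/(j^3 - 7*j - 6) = (j - 4)/(j + 1)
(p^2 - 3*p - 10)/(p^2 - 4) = (p - 5)/(p - 2)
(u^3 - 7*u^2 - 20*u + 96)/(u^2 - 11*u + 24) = u + 4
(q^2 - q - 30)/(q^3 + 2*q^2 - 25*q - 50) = (q - 6)/(q^2 - 3*q - 10)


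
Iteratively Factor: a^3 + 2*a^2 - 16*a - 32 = (a - 4)*(a^2 + 6*a + 8) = (a - 4)*(a + 4)*(a + 2)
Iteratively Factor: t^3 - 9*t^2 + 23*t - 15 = (t - 3)*(t^2 - 6*t + 5) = (t - 3)*(t - 1)*(t - 5)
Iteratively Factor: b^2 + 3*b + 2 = (b + 2)*(b + 1)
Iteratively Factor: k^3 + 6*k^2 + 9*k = (k + 3)*(k^2 + 3*k) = k*(k + 3)*(k + 3)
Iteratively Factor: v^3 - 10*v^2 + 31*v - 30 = (v - 5)*(v^2 - 5*v + 6) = (v - 5)*(v - 3)*(v - 2)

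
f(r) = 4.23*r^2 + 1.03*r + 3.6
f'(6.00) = 51.79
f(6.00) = 162.06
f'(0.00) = 1.03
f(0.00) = 3.60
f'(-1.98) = -15.72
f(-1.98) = 18.14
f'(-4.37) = -35.94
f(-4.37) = 79.88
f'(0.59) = 6.02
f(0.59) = 5.68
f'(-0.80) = -5.74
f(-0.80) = 5.48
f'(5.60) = 48.41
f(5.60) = 142.02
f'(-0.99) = -7.35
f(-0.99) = 6.73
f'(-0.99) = -7.35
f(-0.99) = 6.73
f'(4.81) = 41.72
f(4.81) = 106.42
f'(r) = 8.46*r + 1.03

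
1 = 1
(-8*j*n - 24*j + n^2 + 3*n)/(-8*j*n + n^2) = (n + 3)/n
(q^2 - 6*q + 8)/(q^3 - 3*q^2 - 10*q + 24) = 1/(q + 3)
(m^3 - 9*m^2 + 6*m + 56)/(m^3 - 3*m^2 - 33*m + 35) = (m^2 - 2*m - 8)/(m^2 + 4*m - 5)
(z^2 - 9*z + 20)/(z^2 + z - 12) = (z^2 - 9*z + 20)/(z^2 + z - 12)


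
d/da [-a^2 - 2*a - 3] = -2*a - 2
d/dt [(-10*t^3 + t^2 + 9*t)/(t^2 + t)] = 2*(-5*t^2 - 10*t - 4)/(t^2 + 2*t + 1)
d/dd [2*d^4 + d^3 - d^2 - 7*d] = 8*d^3 + 3*d^2 - 2*d - 7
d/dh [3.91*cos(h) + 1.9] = -3.91*sin(h)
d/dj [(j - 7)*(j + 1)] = 2*j - 6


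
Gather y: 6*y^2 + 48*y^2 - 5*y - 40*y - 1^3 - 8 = 54*y^2 - 45*y - 9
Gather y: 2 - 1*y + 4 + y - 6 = 0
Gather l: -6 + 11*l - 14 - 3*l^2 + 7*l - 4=-3*l^2 + 18*l - 24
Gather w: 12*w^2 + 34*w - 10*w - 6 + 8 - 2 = 12*w^2 + 24*w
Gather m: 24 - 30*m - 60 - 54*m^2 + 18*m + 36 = -54*m^2 - 12*m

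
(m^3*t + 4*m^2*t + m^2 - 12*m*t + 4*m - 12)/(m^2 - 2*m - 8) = (-m^3*t - 4*m^2*t - m^2 + 12*m*t - 4*m + 12)/(-m^2 + 2*m + 8)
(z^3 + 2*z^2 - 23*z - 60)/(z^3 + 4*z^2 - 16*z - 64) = (z^2 - 2*z - 15)/(z^2 - 16)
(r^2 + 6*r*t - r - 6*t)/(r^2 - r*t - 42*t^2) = (r - 1)/(r - 7*t)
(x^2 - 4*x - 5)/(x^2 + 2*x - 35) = (x + 1)/(x + 7)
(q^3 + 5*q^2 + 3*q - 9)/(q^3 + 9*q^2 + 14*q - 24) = (q^2 + 6*q + 9)/(q^2 + 10*q + 24)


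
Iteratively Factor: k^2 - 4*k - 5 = (k - 5)*(k + 1)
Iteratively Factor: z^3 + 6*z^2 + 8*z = (z + 2)*(z^2 + 4*z) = (z + 2)*(z + 4)*(z)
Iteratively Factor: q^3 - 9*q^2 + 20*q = (q - 5)*(q^2 - 4*q) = q*(q - 5)*(q - 4)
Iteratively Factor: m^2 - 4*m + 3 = (m - 3)*(m - 1)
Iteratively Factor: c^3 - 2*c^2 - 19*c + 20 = (c - 5)*(c^2 + 3*c - 4) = (c - 5)*(c - 1)*(c + 4)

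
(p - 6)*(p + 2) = p^2 - 4*p - 12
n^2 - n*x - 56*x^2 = (n - 8*x)*(n + 7*x)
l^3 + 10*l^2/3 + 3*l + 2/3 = (l + 1/3)*(l + 1)*(l + 2)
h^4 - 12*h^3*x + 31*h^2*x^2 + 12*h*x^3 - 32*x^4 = (h - 8*x)*(h - 4*x)*(h - x)*(h + x)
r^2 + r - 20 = (r - 4)*(r + 5)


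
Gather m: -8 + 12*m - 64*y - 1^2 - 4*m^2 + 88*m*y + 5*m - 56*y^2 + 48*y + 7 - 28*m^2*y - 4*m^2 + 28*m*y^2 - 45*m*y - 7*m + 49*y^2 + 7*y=m^2*(-28*y - 8) + m*(28*y^2 + 43*y + 10) - 7*y^2 - 9*y - 2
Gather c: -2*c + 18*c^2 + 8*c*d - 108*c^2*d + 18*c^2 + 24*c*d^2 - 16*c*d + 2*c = c^2*(36 - 108*d) + c*(24*d^2 - 8*d)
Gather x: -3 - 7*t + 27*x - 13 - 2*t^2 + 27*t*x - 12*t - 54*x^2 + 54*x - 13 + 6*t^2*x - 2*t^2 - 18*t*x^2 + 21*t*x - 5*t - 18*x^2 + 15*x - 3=-4*t^2 - 24*t + x^2*(-18*t - 72) + x*(6*t^2 + 48*t + 96) - 32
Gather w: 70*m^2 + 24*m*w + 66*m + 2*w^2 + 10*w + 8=70*m^2 + 66*m + 2*w^2 + w*(24*m + 10) + 8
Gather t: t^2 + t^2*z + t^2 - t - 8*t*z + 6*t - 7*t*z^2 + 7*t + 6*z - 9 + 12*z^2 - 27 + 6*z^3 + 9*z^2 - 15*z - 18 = t^2*(z + 2) + t*(-7*z^2 - 8*z + 12) + 6*z^3 + 21*z^2 - 9*z - 54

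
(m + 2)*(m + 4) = m^2 + 6*m + 8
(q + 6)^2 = q^2 + 12*q + 36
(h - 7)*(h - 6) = h^2 - 13*h + 42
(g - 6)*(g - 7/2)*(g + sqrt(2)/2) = g^3 - 19*g^2/2 + sqrt(2)*g^2/2 - 19*sqrt(2)*g/4 + 21*g + 21*sqrt(2)/2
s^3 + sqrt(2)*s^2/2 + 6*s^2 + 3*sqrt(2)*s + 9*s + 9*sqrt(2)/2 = (s + 3)^2*(s + sqrt(2)/2)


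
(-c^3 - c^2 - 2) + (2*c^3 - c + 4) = c^3 - c^2 - c + 2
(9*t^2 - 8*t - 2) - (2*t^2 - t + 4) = 7*t^2 - 7*t - 6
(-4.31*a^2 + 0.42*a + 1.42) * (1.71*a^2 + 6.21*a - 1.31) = -7.3701*a^4 - 26.0469*a^3 + 10.6825*a^2 + 8.268*a - 1.8602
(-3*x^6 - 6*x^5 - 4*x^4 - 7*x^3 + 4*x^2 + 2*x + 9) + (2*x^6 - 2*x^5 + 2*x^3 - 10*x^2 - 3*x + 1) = -x^6 - 8*x^5 - 4*x^4 - 5*x^3 - 6*x^2 - x + 10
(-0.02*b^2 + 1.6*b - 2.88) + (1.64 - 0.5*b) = -0.02*b^2 + 1.1*b - 1.24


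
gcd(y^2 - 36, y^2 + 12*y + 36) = y + 6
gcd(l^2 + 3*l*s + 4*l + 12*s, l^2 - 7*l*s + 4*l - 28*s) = l + 4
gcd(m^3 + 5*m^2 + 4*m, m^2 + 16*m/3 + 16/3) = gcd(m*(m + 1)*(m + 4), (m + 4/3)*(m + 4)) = m + 4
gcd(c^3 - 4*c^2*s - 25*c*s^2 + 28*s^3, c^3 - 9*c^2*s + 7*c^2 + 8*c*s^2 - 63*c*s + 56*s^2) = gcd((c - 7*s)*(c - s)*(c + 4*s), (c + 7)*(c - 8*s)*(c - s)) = -c + s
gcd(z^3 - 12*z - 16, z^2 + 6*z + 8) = z + 2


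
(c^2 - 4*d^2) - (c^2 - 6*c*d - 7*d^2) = 6*c*d + 3*d^2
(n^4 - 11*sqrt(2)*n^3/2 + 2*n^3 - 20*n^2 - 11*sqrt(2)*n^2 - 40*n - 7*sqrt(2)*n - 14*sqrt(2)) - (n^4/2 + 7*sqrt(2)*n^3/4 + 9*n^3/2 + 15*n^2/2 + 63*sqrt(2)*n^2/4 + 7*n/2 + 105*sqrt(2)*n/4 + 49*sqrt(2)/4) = n^4/2 - 29*sqrt(2)*n^3/4 - 5*n^3/2 - 107*sqrt(2)*n^2/4 - 55*n^2/2 - 133*sqrt(2)*n/4 - 87*n/2 - 105*sqrt(2)/4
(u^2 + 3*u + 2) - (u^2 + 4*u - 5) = 7 - u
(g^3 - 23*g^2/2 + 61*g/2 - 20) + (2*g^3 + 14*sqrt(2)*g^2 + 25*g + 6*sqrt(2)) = 3*g^3 - 23*g^2/2 + 14*sqrt(2)*g^2 + 111*g/2 - 20 + 6*sqrt(2)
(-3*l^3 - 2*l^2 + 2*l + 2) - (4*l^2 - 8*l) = -3*l^3 - 6*l^2 + 10*l + 2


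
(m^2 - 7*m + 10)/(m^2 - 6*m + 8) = (m - 5)/(m - 4)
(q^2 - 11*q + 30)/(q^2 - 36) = (q - 5)/(q + 6)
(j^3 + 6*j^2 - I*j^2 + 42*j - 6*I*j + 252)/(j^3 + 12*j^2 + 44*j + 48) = (j^2 - I*j + 42)/(j^2 + 6*j + 8)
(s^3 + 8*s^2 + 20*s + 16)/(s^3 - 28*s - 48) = (s + 2)/(s - 6)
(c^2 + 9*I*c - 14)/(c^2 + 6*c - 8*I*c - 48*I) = (c^2 + 9*I*c - 14)/(c^2 + c*(6 - 8*I) - 48*I)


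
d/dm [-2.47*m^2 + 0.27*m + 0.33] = 0.27 - 4.94*m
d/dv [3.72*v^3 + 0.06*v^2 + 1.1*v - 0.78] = 11.16*v^2 + 0.12*v + 1.1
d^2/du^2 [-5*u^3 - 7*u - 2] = -30*u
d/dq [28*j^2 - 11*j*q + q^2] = -11*j + 2*q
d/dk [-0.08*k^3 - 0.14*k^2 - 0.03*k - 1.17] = -0.24*k^2 - 0.28*k - 0.03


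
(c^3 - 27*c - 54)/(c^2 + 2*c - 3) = (c^2 - 3*c - 18)/(c - 1)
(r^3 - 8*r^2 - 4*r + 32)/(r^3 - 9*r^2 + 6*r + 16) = (r + 2)/(r + 1)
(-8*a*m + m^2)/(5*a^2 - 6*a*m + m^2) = m*(-8*a + m)/(5*a^2 - 6*a*m + m^2)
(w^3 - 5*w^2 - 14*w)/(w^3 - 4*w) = (w - 7)/(w - 2)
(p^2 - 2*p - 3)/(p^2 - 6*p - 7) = (p - 3)/(p - 7)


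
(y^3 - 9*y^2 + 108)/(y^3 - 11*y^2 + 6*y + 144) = (y - 6)/(y - 8)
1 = 1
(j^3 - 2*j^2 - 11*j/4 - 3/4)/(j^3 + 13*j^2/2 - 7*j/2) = (4*j^3 - 8*j^2 - 11*j - 3)/(2*j*(2*j^2 + 13*j - 7))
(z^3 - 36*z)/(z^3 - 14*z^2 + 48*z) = (z + 6)/(z - 8)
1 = 1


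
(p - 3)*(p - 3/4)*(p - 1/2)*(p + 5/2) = p^4 - 7*p^3/4 - 13*p^2/2 + 147*p/16 - 45/16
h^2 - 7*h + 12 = (h - 4)*(h - 3)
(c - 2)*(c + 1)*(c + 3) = c^3 + 2*c^2 - 5*c - 6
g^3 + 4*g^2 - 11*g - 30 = (g - 3)*(g + 2)*(g + 5)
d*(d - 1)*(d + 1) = d^3 - d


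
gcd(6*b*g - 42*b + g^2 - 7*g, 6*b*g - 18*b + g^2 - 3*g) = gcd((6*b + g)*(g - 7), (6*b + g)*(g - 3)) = 6*b + g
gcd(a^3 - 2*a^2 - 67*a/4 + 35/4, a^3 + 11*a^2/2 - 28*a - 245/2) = a^2 - 3*a/2 - 35/2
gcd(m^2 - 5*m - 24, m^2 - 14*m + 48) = m - 8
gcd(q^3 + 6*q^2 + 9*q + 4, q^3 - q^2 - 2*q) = q + 1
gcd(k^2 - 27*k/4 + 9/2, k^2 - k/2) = 1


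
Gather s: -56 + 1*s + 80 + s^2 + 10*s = s^2 + 11*s + 24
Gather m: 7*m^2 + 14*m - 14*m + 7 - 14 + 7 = 7*m^2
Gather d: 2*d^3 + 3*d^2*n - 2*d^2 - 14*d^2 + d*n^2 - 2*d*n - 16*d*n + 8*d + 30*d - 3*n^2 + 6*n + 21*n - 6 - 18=2*d^3 + d^2*(3*n - 16) + d*(n^2 - 18*n + 38) - 3*n^2 + 27*n - 24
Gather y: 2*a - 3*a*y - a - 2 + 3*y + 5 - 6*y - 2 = a + y*(-3*a - 3) + 1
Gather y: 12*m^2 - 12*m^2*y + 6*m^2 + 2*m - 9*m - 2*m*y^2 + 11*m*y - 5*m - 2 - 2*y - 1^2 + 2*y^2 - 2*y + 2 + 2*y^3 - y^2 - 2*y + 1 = 18*m^2 - 12*m + 2*y^3 + y^2*(1 - 2*m) + y*(-12*m^2 + 11*m - 6)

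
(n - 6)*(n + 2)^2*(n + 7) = n^4 + 5*n^3 - 34*n^2 - 164*n - 168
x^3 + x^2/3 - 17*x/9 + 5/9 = (x - 1)*(x - 1/3)*(x + 5/3)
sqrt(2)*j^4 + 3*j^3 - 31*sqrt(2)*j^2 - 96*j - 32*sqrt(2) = (j - 4*sqrt(2))*(j + sqrt(2))*(j + 4*sqrt(2))*(sqrt(2)*j + 1)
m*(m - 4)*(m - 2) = m^3 - 6*m^2 + 8*m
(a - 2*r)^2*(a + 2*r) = a^3 - 2*a^2*r - 4*a*r^2 + 8*r^3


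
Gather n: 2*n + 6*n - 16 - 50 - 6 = 8*n - 72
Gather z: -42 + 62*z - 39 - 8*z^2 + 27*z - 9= -8*z^2 + 89*z - 90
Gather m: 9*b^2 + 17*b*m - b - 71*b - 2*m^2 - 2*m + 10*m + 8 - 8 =9*b^2 - 72*b - 2*m^2 + m*(17*b + 8)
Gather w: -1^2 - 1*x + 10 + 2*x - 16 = x - 7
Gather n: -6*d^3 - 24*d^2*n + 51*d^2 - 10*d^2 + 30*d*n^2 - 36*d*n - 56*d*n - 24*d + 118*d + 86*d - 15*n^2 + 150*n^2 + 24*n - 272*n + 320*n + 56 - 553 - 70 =-6*d^3 + 41*d^2 + 180*d + n^2*(30*d + 135) + n*(-24*d^2 - 92*d + 72) - 567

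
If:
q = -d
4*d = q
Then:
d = 0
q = 0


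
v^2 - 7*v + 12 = (v - 4)*(v - 3)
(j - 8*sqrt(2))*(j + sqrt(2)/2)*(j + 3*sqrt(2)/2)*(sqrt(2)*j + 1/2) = sqrt(2)*j^4 - 23*j^3/2 - 67*sqrt(2)*j^2/2 - 157*j/4 - 6*sqrt(2)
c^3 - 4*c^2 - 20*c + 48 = (c - 6)*(c - 2)*(c + 4)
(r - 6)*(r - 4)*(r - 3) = r^3 - 13*r^2 + 54*r - 72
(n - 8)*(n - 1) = n^2 - 9*n + 8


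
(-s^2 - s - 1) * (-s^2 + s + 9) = s^4 - 9*s^2 - 10*s - 9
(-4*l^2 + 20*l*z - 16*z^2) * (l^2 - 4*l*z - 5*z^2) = -4*l^4 + 36*l^3*z - 76*l^2*z^2 - 36*l*z^3 + 80*z^4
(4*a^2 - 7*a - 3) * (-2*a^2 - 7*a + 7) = -8*a^4 - 14*a^3 + 83*a^2 - 28*a - 21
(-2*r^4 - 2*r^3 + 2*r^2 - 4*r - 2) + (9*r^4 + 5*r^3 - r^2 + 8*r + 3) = 7*r^4 + 3*r^3 + r^2 + 4*r + 1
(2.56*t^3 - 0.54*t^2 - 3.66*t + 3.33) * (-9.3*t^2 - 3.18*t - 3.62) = -23.808*t^5 - 3.1188*t^4 + 26.488*t^3 - 17.3754*t^2 + 2.6598*t - 12.0546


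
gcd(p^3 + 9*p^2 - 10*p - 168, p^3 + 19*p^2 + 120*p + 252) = p^2 + 13*p + 42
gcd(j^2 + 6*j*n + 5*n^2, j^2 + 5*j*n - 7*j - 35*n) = j + 5*n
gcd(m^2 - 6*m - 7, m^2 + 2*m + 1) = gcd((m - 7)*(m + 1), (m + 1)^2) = m + 1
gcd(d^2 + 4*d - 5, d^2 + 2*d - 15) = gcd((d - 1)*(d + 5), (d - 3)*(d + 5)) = d + 5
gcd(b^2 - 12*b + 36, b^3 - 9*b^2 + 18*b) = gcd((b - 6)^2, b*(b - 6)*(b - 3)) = b - 6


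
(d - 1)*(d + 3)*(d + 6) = d^3 + 8*d^2 + 9*d - 18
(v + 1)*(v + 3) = v^2 + 4*v + 3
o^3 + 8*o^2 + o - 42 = (o - 2)*(o + 3)*(o + 7)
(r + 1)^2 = r^2 + 2*r + 1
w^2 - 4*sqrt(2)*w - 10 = (w - 5*sqrt(2))*(w + sqrt(2))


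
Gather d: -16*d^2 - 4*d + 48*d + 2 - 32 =-16*d^2 + 44*d - 30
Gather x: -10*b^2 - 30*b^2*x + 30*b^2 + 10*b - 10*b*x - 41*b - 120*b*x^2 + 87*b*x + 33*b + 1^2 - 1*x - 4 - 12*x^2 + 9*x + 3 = 20*b^2 + 2*b + x^2*(-120*b - 12) + x*(-30*b^2 + 77*b + 8)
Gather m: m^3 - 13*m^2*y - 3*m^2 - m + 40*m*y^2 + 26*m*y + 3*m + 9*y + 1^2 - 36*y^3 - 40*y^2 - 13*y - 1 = m^3 + m^2*(-13*y - 3) + m*(40*y^2 + 26*y + 2) - 36*y^3 - 40*y^2 - 4*y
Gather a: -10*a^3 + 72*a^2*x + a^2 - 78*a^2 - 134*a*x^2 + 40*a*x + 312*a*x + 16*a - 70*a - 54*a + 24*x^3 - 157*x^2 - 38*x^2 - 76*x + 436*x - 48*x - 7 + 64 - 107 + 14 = -10*a^3 + a^2*(72*x - 77) + a*(-134*x^2 + 352*x - 108) + 24*x^3 - 195*x^2 + 312*x - 36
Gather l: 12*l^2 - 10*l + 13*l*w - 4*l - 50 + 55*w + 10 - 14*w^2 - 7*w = 12*l^2 + l*(13*w - 14) - 14*w^2 + 48*w - 40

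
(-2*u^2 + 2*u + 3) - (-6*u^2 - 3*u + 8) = 4*u^2 + 5*u - 5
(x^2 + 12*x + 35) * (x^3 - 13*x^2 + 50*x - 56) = x^5 - x^4 - 71*x^3 + 89*x^2 + 1078*x - 1960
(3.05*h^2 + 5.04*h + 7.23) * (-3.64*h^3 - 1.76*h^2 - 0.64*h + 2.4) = -11.102*h^5 - 23.7136*h^4 - 37.1396*h^3 - 8.6304*h^2 + 7.4688*h + 17.352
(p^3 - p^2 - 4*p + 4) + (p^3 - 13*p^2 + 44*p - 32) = 2*p^3 - 14*p^2 + 40*p - 28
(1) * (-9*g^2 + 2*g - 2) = -9*g^2 + 2*g - 2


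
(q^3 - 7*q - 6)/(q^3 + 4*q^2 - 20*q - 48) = (q^2 - 2*q - 3)/(q^2 + 2*q - 24)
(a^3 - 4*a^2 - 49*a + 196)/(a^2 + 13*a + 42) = (a^2 - 11*a + 28)/(a + 6)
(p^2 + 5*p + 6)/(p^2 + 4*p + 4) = (p + 3)/(p + 2)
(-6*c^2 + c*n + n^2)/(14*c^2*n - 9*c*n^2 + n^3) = (-3*c - n)/(n*(7*c - n))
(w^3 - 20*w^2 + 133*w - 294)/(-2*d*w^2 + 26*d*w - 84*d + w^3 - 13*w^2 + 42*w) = (w - 7)/(-2*d + w)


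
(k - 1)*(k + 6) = k^2 + 5*k - 6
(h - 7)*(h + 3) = h^2 - 4*h - 21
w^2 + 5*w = w*(w + 5)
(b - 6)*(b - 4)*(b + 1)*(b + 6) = b^4 - 3*b^3 - 40*b^2 + 108*b + 144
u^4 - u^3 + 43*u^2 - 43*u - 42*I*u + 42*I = (u - 1)*(u - 6*I)*(u - I)*(u + 7*I)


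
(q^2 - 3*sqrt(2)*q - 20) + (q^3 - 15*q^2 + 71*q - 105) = q^3 - 14*q^2 - 3*sqrt(2)*q + 71*q - 125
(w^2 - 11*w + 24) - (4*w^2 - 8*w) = -3*w^2 - 3*w + 24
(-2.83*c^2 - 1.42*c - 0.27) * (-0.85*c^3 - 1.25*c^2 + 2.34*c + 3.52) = 2.4055*c^5 + 4.7445*c^4 - 4.6177*c^3 - 12.9469*c^2 - 5.6302*c - 0.9504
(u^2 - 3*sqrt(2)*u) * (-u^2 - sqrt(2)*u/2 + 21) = -u^4 + 5*sqrt(2)*u^3/2 + 24*u^2 - 63*sqrt(2)*u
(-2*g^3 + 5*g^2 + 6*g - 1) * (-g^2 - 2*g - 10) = 2*g^5 - g^4 + 4*g^3 - 61*g^2 - 58*g + 10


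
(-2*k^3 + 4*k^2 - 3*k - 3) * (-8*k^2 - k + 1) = 16*k^5 - 30*k^4 + 18*k^3 + 31*k^2 - 3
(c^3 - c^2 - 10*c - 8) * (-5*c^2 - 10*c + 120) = -5*c^5 - 5*c^4 + 180*c^3 + 20*c^2 - 1120*c - 960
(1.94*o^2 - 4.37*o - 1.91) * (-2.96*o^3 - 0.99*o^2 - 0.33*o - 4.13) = -5.7424*o^5 + 11.0146*o^4 + 9.3397*o^3 - 4.6792*o^2 + 18.6784*o + 7.8883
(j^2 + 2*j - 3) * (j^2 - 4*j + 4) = j^4 - 2*j^3 - 7*j^2 + 20*j - 12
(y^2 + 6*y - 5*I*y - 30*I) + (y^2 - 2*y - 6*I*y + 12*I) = 2*y^2 + 4*y - 11*I*y - 18*I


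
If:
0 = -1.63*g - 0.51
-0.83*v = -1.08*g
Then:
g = -0.31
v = -0.41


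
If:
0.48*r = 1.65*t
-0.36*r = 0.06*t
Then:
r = 0.00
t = 0.00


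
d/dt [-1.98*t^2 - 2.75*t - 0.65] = -3.96*t - 2.75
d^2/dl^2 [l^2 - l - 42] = 2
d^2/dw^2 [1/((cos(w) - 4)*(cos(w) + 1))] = (-4*sin(w)^4 + 27*sin(w)^2 + 3*cos(w)/4 + 9*cos(3*w)/4 + 3)/((cos(w) - 4)^3*(cos(w) + 1)^3)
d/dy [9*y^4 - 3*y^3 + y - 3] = 36*y^3 - 9*y^2 + 1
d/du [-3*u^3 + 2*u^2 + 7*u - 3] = -9*u^2 + 4*u + 7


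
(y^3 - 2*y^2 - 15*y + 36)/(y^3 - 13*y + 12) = (y - 3)/(y - 1)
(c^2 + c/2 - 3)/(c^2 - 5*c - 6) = (-c^2 - c/2 + 3)/(-c^2 + 5*c + 6)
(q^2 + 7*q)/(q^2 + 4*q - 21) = q/(q - 3)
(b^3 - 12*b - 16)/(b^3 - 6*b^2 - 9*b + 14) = (b^2 - 2*b - 8)/(b^2 - 8*b + 7)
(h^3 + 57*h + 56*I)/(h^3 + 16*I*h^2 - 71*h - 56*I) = (h - 8*I)/(h + 8*I)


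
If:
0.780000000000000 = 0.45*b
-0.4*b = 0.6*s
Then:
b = 1.73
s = -1.16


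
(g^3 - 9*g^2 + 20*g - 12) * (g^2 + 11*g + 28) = g^5 + 2*g^4 - 51*g^3 - 44*g^2 + 428*g - 336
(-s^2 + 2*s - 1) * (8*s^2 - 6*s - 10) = -8*s^4 + 22*s^3 - 10*s^2 - 14*s + 10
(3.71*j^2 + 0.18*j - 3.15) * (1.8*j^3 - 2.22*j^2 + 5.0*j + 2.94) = 6.678*j^5 - 7.9122*j^4 + 12.4804*j^3 + 18.8004*j^2 - 15.2208*j - 9.261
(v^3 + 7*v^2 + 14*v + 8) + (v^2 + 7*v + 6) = v^3 + 8*v^2 + 21*v + 14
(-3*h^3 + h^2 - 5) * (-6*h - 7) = 18*h^4 + 15*h^3 - 7*h^2 + 30*h + 35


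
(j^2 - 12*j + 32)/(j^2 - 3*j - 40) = (j - 4)/(j + 5)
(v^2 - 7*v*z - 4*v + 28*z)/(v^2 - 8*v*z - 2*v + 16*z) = (v^2 - 7*v*z - 4*v + 28*z)/(v^2 - 8*v*z - 2*v + 16*z)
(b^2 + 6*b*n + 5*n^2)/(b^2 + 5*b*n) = (b + n)/b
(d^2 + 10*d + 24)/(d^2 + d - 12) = (d + 6)/(d - 3)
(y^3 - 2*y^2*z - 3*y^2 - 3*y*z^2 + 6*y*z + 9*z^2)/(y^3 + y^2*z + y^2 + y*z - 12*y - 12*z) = (y - 3*z)/(y + 4)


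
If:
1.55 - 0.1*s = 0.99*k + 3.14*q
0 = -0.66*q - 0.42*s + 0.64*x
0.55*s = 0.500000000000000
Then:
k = 3.30870690374823 - 3.07560453014998*x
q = 0.96969696969697*x - 0.578512396694215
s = 0.91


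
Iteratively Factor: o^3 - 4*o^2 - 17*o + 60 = (o - 5)*(o^2 + o - 12) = (o - 5)*(o - 3)*(o + 4)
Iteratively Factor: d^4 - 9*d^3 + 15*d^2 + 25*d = (d + 1)*(d^3 - 10*d^2 + 25*d) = d*(d + 1)*(d^2 - 10*d + 25) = d*(d - 5)*(d + 1)*(d - 5)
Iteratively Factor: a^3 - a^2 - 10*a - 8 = (a + 1)*(a^2 - 2*a - 8) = (a + 1)*(a + 2)*(a - 4)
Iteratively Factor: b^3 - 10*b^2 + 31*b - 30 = (b - 5)*(b^2 - 5*b + 6) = (b - 5)*(b - 2)*(b - 3)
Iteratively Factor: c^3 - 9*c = (c - 3)*(c^2 + 3*c) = c*(c - 3)*(c + 3)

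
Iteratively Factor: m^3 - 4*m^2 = (m)*(m^2 - 4*m) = m^2*(m - 4)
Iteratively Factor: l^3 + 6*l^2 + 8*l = (l + 4)*(l^2 + 2*l) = (l + 2)*(l + 4)*(l)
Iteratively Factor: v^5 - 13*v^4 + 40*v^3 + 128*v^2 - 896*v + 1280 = (v - 4)*(v^4 - 9*v^3 + 4*v^2 + 144*v - 320) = (v - 5)*(v - 4)*(v^3 - 4*v^2 - 16*v + 64) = (v - 5)*(v - 4)^2*(v^2 - 16) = (v - 5)*(v - 4)^3*(v + 4)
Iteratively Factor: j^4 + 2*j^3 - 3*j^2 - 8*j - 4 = (j + 1)*(j^3 + j^2 - 4*j - 4) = (j + 1)*(j + 2)*(j^2 - j - 2) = (j + 1)^2*(j + 2)*(j - 2)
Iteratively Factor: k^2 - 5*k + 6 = (k - 3)*(k - 2)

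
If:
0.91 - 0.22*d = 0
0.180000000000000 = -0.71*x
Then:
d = 4.14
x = -0.25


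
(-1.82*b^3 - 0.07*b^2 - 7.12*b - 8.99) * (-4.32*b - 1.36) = 7.8624*b^4 + 2.7776*b^3 + 30.8536*b^2 + 48.52*b + 12.2264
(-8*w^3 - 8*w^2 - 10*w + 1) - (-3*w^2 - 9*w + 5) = -8*w^3 - 5*w^2 - w - 4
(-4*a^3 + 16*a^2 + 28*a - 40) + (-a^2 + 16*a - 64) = -4*a^3 + 15*a^2 + 44*a - 104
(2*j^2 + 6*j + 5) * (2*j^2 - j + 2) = 4*j^4 + 10*j^3 + 8*j^2 + 7*j + 10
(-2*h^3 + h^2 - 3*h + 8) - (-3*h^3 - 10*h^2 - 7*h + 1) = h^3 + 11*h^2 + 4*h + 7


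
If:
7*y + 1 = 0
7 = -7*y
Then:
No Solution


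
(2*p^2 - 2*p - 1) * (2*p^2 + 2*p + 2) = 4*p^4 - 2*p^2 - 6*p - 2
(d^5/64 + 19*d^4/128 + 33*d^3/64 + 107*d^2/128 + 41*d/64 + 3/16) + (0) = d^5/64 + 19*d^4/128 + 33*d^3/64 + 107*d^2/128 + 41*d/64 + 3/16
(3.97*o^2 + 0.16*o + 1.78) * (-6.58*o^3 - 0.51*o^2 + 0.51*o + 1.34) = -26.1226*o^5 - 3.0775*o^4 - 9.7693*o^3 + 4.4936*o^2 + 1.1222*o + 2.3852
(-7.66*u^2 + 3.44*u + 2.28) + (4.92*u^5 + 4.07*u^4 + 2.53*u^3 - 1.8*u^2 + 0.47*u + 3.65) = 4.92*u^5 + 4.07*u^4 + 2.53*u^3 - 9.46*u^2 + 3.91*u + 5.93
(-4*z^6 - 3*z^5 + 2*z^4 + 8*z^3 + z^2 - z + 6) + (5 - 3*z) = -4*z^6 - 3*z^5 + 2*z^4 + 8*z^3 + z^2 - 4*z + 11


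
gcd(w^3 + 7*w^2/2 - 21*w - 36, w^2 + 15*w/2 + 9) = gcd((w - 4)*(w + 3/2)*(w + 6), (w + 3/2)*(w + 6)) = w^2 + 15*w/2 + 9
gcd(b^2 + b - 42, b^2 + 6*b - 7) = b + 7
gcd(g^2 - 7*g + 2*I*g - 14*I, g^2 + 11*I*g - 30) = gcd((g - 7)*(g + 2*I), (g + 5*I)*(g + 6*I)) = 1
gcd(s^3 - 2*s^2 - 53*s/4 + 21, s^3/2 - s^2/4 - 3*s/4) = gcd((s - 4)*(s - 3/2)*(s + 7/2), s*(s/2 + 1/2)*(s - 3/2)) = s - 3/2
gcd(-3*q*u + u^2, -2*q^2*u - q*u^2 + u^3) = u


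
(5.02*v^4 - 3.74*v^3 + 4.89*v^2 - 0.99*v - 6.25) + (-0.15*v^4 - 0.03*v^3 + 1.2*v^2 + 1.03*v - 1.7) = 4.87*v^4 - 3.77*v^3 + 6.09*v^2 + 0.04*v - 7.95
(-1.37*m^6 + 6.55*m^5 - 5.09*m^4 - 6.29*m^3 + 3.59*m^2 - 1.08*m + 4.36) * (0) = 0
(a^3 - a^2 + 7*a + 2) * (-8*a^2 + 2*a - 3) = -8*a^5 + 10*a^4 - 61*a^3 + a^2 - 17*a - 6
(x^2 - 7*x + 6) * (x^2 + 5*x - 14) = x^4 - 2*x^3 - 43*x^2 + 128*x - 84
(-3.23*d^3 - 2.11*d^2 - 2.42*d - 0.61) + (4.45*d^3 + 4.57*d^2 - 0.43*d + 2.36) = 1.22*d^3 + 2.46*d^2 - 2.85*d + 1.75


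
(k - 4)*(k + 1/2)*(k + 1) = k^3 - 5*k^2/2 - 11*k/2 - 2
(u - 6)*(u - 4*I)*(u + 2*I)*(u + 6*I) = u^4 - 6*u^3 + 4*I*u^3 + 20*u^2 - 24*I*u^2 - 120*u + 48*I*u - 288*I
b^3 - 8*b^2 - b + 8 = (b - 8)*(b - 1)*(b + 1)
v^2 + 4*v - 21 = (v - 3)*(v + 7)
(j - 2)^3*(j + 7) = j^4 + j^3 - 30*j^2 + 76*j - 56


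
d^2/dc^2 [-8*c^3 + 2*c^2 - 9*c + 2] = 4 - 48*c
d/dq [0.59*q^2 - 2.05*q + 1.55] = 1.18*q - 2.05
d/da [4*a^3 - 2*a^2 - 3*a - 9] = 12*a^2 - 4*a - 3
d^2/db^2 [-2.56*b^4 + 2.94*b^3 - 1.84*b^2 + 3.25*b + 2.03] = -30.72*b^2 + 17.64*b - 3.68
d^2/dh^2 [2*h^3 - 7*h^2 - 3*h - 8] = 12*h - 14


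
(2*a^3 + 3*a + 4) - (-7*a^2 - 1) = 2*a^3 + 7*a^2 + 3*a + 5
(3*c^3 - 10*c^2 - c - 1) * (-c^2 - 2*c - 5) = -3*c^5 + 4*c^4 + 6*c^3 + 53*c^2 + 7*c + 5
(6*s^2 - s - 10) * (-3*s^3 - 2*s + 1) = -18*s^5 + 3*s^4 + 18*s^3 + 8*s^2 + 19*s - 10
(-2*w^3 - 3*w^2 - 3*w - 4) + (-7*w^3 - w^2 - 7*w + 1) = -9*w^3 - 4*w^2 - 10*w - 3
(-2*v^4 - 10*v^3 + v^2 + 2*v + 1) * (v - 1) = -2*v^5 - 8*v^4 + 11*v^3 + v^2 - v - 1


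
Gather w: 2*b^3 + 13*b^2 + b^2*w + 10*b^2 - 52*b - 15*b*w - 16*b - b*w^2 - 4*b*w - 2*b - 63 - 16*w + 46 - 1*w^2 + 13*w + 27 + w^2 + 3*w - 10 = 2*b^3 + 23*b^2 - b*w^2 - 70*b + w*(b^2 - 19*b)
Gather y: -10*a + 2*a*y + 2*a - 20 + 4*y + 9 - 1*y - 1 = -8*a + y*(2*a + 3) - 12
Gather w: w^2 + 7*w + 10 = w^2 + 7*w + 10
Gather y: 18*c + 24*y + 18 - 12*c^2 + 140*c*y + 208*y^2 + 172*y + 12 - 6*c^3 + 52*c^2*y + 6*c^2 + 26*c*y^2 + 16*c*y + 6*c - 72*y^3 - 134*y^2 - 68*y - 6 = -6*c^3 - 6*c^2 + 24*c - 72*y^3 + y^2*(26*c + 74) + y*(52*c^2 + 156*c + 128) + 24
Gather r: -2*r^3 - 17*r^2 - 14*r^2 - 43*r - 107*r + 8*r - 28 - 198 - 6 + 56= -2*r^3 - 31*r^2 - 142*r - 176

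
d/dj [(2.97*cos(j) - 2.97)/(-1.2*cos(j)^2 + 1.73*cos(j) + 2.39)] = (-3.564*cos(j)^2 + 7.128*cos(j) - 12.2364)*sin(j)/(1.44*cos(j)^4 - 4.152*cos(j)^3 - 2.7431*cos(j)^2 + 8.2694*cos(j) + 5.7121)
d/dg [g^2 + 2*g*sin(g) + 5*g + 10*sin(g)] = 2*g*cos(g) + 2*g + 2*sin(g) + 10*cos(g) + 5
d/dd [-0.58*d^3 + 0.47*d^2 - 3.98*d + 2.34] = -1.74*d^2 + 0.94*d - 3.98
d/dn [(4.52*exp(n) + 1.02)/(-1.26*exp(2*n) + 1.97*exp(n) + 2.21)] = (5.6952*exp(2*n) + 2.5704*exp(n) + 7.9798)*exp(n)/(1.5876*exp(4*n) - 4.9644*exp(3*n) - 1.6883*exp(2*n) + 8.7074*exp(n) + 4.8841)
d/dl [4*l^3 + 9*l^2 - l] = 12*l^2 + 18*l - 1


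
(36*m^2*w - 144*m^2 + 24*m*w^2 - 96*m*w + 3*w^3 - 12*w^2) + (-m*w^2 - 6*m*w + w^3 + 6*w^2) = 36*m^2*w - 144*m^2 + 23*m*w^2 - 102*m*w + 4*w^3 - 6*w^2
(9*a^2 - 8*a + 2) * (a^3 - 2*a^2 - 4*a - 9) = 9*a^5 - 26*a^4 - 18*a^3 - 53*a^2 + 64*a - 18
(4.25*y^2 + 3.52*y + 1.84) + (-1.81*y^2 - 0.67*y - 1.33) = 2.44*y^2 + 2.85*y + 0.51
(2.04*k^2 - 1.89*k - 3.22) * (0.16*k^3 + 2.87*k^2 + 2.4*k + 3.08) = 0.3264*k^5 + 5.5524*k^4 - 1.0435*k^3 - 7.4942*k^2 - 13.5492*k - 9.9176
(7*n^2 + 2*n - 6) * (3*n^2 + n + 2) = 21*n^4 + 13*n^3 - 2*n^2 - 2*n - 12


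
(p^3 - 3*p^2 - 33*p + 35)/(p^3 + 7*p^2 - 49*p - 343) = (p^2 + 4*p - 5)/(p^2 + 14*p + 49)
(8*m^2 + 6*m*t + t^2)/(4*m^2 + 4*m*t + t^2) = (4*m + t)/(2*m + t)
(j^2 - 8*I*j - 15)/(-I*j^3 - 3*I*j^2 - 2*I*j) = (I*j^2 + 8*j - 15*I)/(j*(j^2 + 3*j + 2))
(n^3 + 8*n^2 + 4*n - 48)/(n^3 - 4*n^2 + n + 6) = (n^2 + 10*n + 24)/(n^2 - 2*n - 3)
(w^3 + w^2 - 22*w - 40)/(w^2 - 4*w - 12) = (w^2 - w - 20)/(w - 6)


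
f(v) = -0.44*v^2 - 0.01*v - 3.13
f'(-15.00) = 13.19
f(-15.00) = -101.98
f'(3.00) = -2.65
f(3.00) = -7.12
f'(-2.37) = 2.08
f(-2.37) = -5.58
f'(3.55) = -3.13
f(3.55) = -8.71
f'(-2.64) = 2.31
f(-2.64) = -6.17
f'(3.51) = -3.10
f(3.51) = -8.59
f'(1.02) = -0.91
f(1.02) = -3.60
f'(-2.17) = 1.90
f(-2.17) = -5.18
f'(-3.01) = 2.64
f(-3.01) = -7.09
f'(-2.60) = 2.28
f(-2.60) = -6.08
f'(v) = -0.88*v - 0.01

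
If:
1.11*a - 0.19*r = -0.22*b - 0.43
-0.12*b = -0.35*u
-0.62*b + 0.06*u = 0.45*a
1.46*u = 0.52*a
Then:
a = 0.00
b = 0.00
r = 2.26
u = 0.00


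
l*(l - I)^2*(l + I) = l^4 - I*l^3 + l^2 - I*l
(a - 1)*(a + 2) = a^2 + a - 2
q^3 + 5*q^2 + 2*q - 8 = (q - 1)*(q + 2)*(q + 4)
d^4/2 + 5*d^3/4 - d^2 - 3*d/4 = d*(d/2 + 1/4)*(d - 1)*(d + 3)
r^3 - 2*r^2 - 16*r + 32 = (r - 4)*(r - 2)*(r + 4)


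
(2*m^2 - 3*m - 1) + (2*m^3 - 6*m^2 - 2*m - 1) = 2*m^3 - 4*m^2 - 5*m - 2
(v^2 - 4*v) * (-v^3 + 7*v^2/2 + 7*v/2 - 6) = -v^5 + 15*v^4/2 - 21*v^3/2 - 20*v^2 + 24*v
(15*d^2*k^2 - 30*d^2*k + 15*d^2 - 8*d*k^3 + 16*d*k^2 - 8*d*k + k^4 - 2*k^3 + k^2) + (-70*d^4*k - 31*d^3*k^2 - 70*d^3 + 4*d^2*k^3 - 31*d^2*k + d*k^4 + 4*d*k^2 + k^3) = -70*d^4*k - 31*d^3*k^2 - 70*d^3 + 4*d^2*k^3 + 15*d^2*k^2 - 61*d^2*k + 15*d^2 + d*k^4 - 8*d*k^3 + 20*d*k^2 - 8*d*k + k^4 - k^3 + k^2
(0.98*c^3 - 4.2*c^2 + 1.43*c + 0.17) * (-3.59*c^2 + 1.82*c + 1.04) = -3.5182*c^5 + 16.8616*c^4 - 11.7585*c^3 - 2.3757*c^2 + 1.7966*c + 0.1768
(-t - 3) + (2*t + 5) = t + 2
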